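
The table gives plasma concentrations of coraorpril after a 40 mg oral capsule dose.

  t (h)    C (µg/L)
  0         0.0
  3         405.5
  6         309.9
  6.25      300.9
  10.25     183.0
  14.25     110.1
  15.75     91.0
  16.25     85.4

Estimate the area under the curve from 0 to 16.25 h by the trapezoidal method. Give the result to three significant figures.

Trapezoidal AUC_0→16.25:
  [0→3]: (0.0+405.5)/2 × 3 = 608.25
  [3→6]: (405.5+309.9)/2 × 3 = 1073.1
  [6→6.25]: (309.9+300.9)/2 × 0.25 = 76.35
  [6.25→10.25]: (300.9+183.0)/2 × 4 = 967.8
  [10.25→14.25]: (183.0+110.1)/2 × 4 = 586.2
  [14.25→15.75]: (110.1+91.0)/2 × 1.5 = 150.825
  [15.75→16.25]: (91.0+85.4)/2 × 0.5 = 44.1
  Sum = 3506.625 µg/L·h

AUC = 3510 µg/L·h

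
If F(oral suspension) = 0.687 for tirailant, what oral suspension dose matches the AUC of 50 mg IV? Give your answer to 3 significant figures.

For equal systemic exposure: F × D_ev = D_iv
D_ev = D_iv / F = 50 / 0.687 = 72.7802 mg

D_oral = 72.8 mg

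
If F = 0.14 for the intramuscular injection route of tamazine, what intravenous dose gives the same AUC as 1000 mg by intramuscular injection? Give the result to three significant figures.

Systemic exposure from an extravascular dose = F × D_ev, so the equivalent IV dose is F × D_ev.
D_iv = F × D_ev = 0.14 × 1000 = 140 mg

D_iv = 140 mg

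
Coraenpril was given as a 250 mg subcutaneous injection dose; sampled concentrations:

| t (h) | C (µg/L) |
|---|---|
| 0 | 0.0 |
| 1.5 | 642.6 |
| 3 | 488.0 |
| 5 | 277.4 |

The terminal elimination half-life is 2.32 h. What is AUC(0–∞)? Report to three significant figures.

AUC = 3020 µg/L·h

Trapezoidal AUC_0→5:
  [0→1.5]: (0.0+642.6)/2 × 1.5 = 481.95
  [1.5→3]: (642.6+488.0)/2 × 1.5 = 847.95
  [3→5]: (488.0+277.4)/2 × 2 = 765.4
  Sum = 2095.3 µg/L·h
k_e = ln2 / t½ = 0.693147 / 2.32 = 0.2988 h^-1
Extrapolated tail: C_last / k_e = 277.4 / 0.2988 = 928.380
AUC_0→∞ = 2095.3 + 928.380 = 3023.68 µg/L·h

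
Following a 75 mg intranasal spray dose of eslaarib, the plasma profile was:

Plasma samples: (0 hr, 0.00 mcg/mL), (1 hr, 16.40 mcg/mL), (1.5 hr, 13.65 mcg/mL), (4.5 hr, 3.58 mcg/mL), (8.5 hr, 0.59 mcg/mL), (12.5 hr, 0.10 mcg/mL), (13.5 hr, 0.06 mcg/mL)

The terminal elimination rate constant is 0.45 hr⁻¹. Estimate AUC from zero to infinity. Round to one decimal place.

AUC = 51.5 mcg/mL·hr

Trapezoidal AUC_0→13.5:
  [0→1]: (0.00+16.40)/2 × 1 = 8.2
  [1→1.5]: (16.40+13.65)/2 × 0.5 = 7.5125
  [1.5→4.5]: (13.65+3.58)/2 × 3 = 25.845
  [4.5→8.5]: (3.58+0.59)/2 × 4 = 8.34
  [8.5→12.5]: (0.59+0.10)/2 × 4 = 1.38
  [12.5→13.5]: (0.10+0.06)/2 × 1 = 0.08
  Sum = 51.3575 mcg/mL·hr
Extrapolated tail: C_last / k_e = 0.06 / 0.45 = 0.133
AUC_0→∞ = 51.3575 + 0.133 = 51.4905 mcg/mL·hr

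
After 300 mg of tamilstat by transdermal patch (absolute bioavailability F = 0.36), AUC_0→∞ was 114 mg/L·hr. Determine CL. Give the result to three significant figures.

CL = 0.947 L/hr

CL = F × Dose / AUC_0→∞
   = 0.36 × 300 / 114 = 0.947368 L/hr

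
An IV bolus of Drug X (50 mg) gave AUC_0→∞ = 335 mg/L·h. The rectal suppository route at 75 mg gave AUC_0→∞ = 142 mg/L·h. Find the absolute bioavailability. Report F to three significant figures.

F = (AUC_ev / D_ev) / (AUC_iv / D_iv)
  = (142/75) / (335/50)
  = 1.89333 / 6.7 = 0.2826

F = 0.283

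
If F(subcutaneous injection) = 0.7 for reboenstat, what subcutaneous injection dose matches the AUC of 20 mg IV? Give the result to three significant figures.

For equal systemic exposure: F × D_ev = D_iv
D_ev = D_iv / F = 20 / 0.7 = 28.5714 mg

D_subcutaneous = 28.6 mg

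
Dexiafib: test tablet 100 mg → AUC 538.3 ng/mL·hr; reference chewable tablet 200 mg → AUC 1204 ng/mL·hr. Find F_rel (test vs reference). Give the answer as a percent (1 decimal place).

F_rel = 89.4%

F_rel = (AUC_test/D_test) / (AUC_ref/D_ref)
      = (538.3/100) / (1204/200)
      = 5.383 / 6.02 = 0.8942 = 89.42%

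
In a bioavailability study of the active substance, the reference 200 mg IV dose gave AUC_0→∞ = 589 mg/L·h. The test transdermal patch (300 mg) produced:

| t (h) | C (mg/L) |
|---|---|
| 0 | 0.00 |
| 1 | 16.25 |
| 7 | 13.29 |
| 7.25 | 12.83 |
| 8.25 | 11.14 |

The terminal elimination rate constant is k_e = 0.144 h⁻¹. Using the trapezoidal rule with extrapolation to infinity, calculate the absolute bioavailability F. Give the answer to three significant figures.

Trapezoidal AUC_0→8.25 (transdermal patch):
  [0→1]: (0.00+16.25)/2 × 1 = 8.125
  [1→7]: (16.25+13.29)/2 × 6 = 88.62
  [7→7.25]: (13.29+12.83)/2 × 0.25 = 3.265
  [7.25→8.25]: (12.83+11.14)/2 × 1 = 11.985
  Sum = 111.995 mg/L·h
Tail: C_last/k_e = 11.14/0.144 = 77.361
AUC_0→∞ (transdermal patch) = 111.995 + 77.361 = 189.356 mg/L·h
F = (AUC_ev/D_ev)/(AUC_iv/D_iv) = (189.356/300)/(589/200) = 0.631187/2.945 = 0.2143

F = 0.214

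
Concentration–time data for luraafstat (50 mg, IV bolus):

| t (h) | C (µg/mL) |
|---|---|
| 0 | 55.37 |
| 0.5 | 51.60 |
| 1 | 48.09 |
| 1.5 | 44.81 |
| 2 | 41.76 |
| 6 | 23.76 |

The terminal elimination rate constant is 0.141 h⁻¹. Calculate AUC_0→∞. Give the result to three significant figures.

AUC = 396 µg/mL·h

Trapezoidal AUC_0→6:
  [0→0.5]: (55.37+51.60)/2 × 0.5 = 26.7425
  [0.5→1]: (51.60+48.09)/2 × 0.5 = 24.9225
  [1→1.5]: (48.09+44.81)/2 × 0.5 = 23.225
  [1.5→2]: (44.81+41.76)/2 × 0.5 = 21.6425
  [2→6]: (41.76+23.76)/2 × 4 = 131.04
  Sum = 227.5725 µg/mL·h
Extrapolated tail: C_last / k_e = 23.76 / 0.141 = 168.511
AUC_0→∞ = 227.5725 + 168.511 = 396.0835 µg/mL·h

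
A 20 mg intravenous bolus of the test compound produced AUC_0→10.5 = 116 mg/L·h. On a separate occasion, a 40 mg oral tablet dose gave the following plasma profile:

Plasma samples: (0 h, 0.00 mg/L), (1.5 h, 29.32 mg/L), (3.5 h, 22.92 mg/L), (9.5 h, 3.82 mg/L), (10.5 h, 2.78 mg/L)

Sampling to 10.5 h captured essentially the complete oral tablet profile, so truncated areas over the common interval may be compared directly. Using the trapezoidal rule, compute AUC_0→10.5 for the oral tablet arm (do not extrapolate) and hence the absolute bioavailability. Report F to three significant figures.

F = 0.680

Trapezoidal AUC_0→10.5 (oral tablet):
  [0→1.5]: (0.00+29.32)/2 × 1.5 = 21.99
  [1.5→3.5]: (29.32+22.92)/2 × 2 = 52.24
  [3.5→9.5]: (22.92+3.82)/2 × 6 = 80.22
  [9.5→10.5]: (3.82+2.78)/2 × 1 = 3.3
  Sum = 157.75 mg/L·h
F = (AUC_ev/D_ev)/(AUC_iv/D_iv) = (157.75/40)/(116/20) = 3.94375/5.8 = 0.6800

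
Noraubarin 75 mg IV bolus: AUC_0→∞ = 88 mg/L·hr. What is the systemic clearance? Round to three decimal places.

CL = 0.852 L/hr

CL = Dose_iv / AUC_0→∞
   = 75 / 88 = 0.852273 L/hr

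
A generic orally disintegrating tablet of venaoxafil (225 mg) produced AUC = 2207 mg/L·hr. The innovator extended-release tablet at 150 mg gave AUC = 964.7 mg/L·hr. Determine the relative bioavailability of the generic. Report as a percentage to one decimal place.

F_rel = (AUC_test/D_test) / (AUC_ref/D_ref)
      = (2207/225) / (964.7/150)
      = 9.80889 / 6.43133 = 1.5252 = 152.52%

F_rel = 152.5%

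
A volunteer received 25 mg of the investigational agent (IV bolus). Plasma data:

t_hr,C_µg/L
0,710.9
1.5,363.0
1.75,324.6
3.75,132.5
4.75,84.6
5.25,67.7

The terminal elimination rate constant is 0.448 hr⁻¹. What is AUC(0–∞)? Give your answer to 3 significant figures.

AUC = 1650 µg/L·hr

Trapezoidal AUC_0→5.25:
  [0→1.5]: (710.9+363.0)/2 × 1.5 = 805.425
  [1.5→1.75]: (363.0+324.6)/2 × 0.25 = 85.95
  [1.75→3.75]: (324.6+132.5)/2 × 2 = 457.1
  [3.75→4.75]: (132.5+84.6)/2 × 1 = 108.55
  [4.75→5.25]: (84.6+67.7)/2 × 0.5 = 38.075
  Sum = 1495.1 µg/L·hr
Extrapolated tail: C_last / k_e = 67.7 / 0.448 = 151.116
AUC_0→∞ = 1495.1 + 151.116 = 1646.216 µg/L·hr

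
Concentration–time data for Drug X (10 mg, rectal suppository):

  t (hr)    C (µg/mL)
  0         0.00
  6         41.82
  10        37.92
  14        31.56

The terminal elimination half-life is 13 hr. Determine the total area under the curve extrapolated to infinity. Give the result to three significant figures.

Trapezoidal AUC_0→14:
  [0→6]: (0.00+41.82)/2 × 6 = 125.46
  [6→10]: (41.82+37.92)/2 × 4 = 159.48
  [10→14]: (37.92+31.56)/2 × 4 = 138.96
  Sum = 423.9 µg/mL·hr
k_e = ln2 / t½ = 0.693147 / 13 = 0.0533 hr^-1
Extrapolated tail: C_last / k_e = 31.56 / 0.0533 = 592.120
AUC_0→∞ = 423.9 + 592.120 = 1016.02 µg/mL·hr

AUC = 1020 µg/mL·hr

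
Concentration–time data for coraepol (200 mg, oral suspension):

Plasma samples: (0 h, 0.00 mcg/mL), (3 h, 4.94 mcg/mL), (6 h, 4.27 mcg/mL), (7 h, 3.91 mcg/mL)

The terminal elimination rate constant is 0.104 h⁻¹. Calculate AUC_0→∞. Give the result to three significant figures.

AUC = 62.9 mcg/mL·h

Trapezoidal AUC_0→7:
  [0→3]: (0.00+4.94)/2 × 3 = 7.41
  [3→6]: (4.94+4.27)/2 × 3 = 13.815
  [6→7]: (4.27+3.91)/2 × 1 = 4.09
  Sum = 25.315 mcg/mL·h
Extrapolated tail: C_last / k_e = 3.91 / 0.104 = 37.596
AUC_0→∞ = 25.315 + 37.596 = 62.911 mcg/mL·h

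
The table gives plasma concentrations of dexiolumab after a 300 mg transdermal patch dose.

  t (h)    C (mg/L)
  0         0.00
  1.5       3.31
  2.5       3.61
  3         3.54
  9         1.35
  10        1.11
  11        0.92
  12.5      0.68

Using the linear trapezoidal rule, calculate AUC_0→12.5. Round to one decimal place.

Trapezoidal AUC_0→12.5:
  [0→1.5]: (0.00+3.31)/2 × 1.5 = 2.4825
  [1.5→2.5]: (3.31+3.61)/2 × 1 = 3.46
  [2.5→3]: (3.61+3.54)/2 × 0.5 = 1.7875
  [3→9]: (3.54+1.35)/2 × 6 = 14.67
  [9→10]: (1.35+1.11)/2 × 1 = 1.23
  [10→11]: (1.11+0.92)/2 × 1 = 1.015
  [11→12.5]: (0.92+0.68)/2 × 1.5 = 1.2
  Sum = 25.845 mg/L·h

AUC = 25.8 mg/L·h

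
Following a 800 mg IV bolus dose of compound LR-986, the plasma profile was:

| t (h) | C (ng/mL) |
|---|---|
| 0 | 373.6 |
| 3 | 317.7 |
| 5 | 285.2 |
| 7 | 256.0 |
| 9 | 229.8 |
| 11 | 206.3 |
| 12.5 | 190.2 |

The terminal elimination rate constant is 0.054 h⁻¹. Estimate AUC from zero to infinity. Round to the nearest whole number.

AUC = 6923 ng/mL·h

Trapezoidal AUC_0→12.5:
  [0→3]: (373.6+317.7)/2 × 3 = 1036.95
  [3→5]: (317.7+285.2)/2 × 2 = 602.9
  [5→7]: (285.2+256.0)/2 × 2 = 541.2
  [7→9]: (256.0+229.8)/2 × 2 = 485.8
  [9→11]: (229.8+206.3)/2 × 2 = 436.1
  [11→12.5]: (206.3+190.2)/2 × 1.5 = 297.375
  Sum = 3400.325 ng/mL·h
Extrapolated tail: C_last / k_e = 190.2 / 0.054 = 3522.222
AUC_0→∞ = 3400.325 + 3522.222 = 6922.547 ng/mL·h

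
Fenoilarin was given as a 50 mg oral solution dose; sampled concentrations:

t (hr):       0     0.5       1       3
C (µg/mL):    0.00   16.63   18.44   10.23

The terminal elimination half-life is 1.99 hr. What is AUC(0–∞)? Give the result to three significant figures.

Trapezoidal AUC_0→3:
  [0→0.5]: (0.00+16.63)/2 × 0.5 = 4.1575
  [0.5→1]: (16.63+18.44)/2 × 0.5 = 8.7675
  [1→3]: (18.44+10.23)/2 × 2 = 28.67
  Sum = 41.595 µg/mL·hr
k_e = ln2 / t½ = 0.693147 / 1.99 = 0.3483 hr^-1
Extrapolated tail: C_last / k_e = 10.23 / 0.3483 = 29.371
AUC_0→∞ = 41.595 + 29.371 = 70.966 µg/mL·hr

AUC = 71.0 µg/mL·hr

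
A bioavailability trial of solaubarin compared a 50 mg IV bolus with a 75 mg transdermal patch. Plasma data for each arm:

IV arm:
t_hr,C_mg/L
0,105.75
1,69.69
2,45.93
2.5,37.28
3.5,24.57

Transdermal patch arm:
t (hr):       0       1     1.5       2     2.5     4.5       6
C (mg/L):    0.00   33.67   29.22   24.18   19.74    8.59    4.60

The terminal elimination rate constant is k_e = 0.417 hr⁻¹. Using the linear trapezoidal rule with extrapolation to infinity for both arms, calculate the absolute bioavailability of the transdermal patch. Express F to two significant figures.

F = 0.28

Trapezoidal AUC_0→3.5 (IV):
  [0→1]: (105.75+69.69)/2 × 1 = 87.72
  [1→2]: (69.69+45.93)/2 × 1 = 57.81
  [2→2.5]: (45.93+37.28)/2 × 0.5 = 20.8025
  [2.5→3.5]: (37.28+24.57)/2 × 1 = 30.925
  Sum = 197.2575 mg/L·hr
IV tail: 24.57/0.417 = 58.921; AUC_iv,0→∞ = 197.2575 + 58.921 = 256.1785 mg/L·hr
Trapezoidal AUC_0→6 (transdermal patch):
  [0→1]: (0.00+33.67)/2 × 1 = 16.835
  [1→1.5]: (33.67+29.22)/2 × 0.5 = 15.7225
  [1.5→2]: (29.22+24.18)/2 × 0.5 = 13.35
  [2→2.5]: (24.18+19.74)/2 × 0.5 = 10.98
  [2.5→4.5]: (19.74+8.59)/2 × 2 = 28.33
  [4.5→6]: (8.59+4.60)/2 × 1.5 = 9.8925
  Sum = 95.11 mg/L·hr
transdermal patch tail: 4.60/0.417 = 11.031; AUC_ev,0→∞ = 95.11 + 11.031 = 106.141 mg/L·hr
F = (AUC_ev/D_ev)/(AUC_iv/D_iv) = (106.141/75)/(256.1785/50) = 1.41521/5.12357 = 0.2762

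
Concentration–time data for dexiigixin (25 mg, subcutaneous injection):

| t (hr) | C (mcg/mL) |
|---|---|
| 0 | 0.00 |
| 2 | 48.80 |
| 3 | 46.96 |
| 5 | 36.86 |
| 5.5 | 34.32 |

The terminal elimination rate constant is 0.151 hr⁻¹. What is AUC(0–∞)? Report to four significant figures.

Trapezoidal AUC_0→5.5:
  [0→2]: (0.00+48.80)/2 × 2 = 48.8
  [2→3]: (48.80+46.96)/2 × 1 = 47.88
  [3→5]: (46.96+36.86)/2 × 2 = 83.82
  [5→5.5]: (36.86+34.32)/2 × 0.5 = 17.795
  Sum = 198.295 mcg/mL·hr
Extrapolated tail: C_last / k_e = 34.32 / 0.151 = 227.285
AUC_0→∞ = 198.295 + 227.285 = 425.58 mcg/mL·hr

AUC = 425.6 mcg/mL·hr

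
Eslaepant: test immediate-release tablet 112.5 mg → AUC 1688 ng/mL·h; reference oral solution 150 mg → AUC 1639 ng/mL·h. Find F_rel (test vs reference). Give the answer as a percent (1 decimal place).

F_rel = 137.3%

F_rel = (AUC_test/D_test) / (AUC_ref/D_ref)
      = (1688/112.5) / (1639/150)
      = 15.0044 / 10.9267 = 1.3732 = 137.32%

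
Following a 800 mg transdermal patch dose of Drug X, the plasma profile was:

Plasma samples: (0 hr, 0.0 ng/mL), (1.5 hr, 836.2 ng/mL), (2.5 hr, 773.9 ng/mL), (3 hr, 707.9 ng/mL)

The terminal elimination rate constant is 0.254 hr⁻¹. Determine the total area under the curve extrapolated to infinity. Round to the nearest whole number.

Trapezoidal AUC_0→3:
  [0→1.5]: (0.0+836.2)/2 × 1.5 = 627.15
  [1.5→2.5]: (836.2+773.9)/2 × 1 = 805.05
  [2.5→3]: (773.9+707.9)/2 × 0.5 = 370.45
  Sum = 1802.65 ng/mL·hr
Extrapolated tail: C_last / k_e = 707.9 / 0.254 = 2787.008
AUC_0→∞ = 1802.65 + 2787.008 = 4589.658 ng/mL·hr

AUC = 4590 ng/mL·hr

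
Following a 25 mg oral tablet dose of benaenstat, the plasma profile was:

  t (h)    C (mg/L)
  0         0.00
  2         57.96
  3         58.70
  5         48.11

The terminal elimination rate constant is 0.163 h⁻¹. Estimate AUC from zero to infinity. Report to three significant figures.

AUC = 518 mg/L·h

Trapezoidal AUC_0→5:
  [0→2]: (0.00+57.96)/2 × 2 = 57.96
  [2→3]: (57.96+58.70)/2 × 1 = 58.33
  [3→5]: (58.70+48.11)/2 × 2 = 106.81
  Sum = 223.1 mg/L·h
Extrapolated tail: C_last / k_e = 48.11 / 0.163 = 295.153
AUC_0→∞ = 223.1 + 295.153 = 518.253 mg/L·h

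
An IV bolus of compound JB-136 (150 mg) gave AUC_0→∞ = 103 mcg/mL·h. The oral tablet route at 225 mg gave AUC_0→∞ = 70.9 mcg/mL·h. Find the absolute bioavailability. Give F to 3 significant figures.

F = 0.459

F = (AUC_ev / D_ev) / (AUC_iv / D_iv)
  = (70.9/225) / (103/150)
  = 0.315111 / 0.686667 = 0.4589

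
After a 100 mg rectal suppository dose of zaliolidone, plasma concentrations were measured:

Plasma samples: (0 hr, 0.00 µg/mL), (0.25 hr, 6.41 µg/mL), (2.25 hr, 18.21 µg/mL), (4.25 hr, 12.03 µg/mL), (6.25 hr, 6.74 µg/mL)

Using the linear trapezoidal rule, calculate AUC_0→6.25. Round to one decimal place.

AUC = 74.4 µg/mL·hr

Trapezoidal AUC_0→6.25:
  [0→0.25]: (0.00+6.41)/2 × 0.25 = 0.80125
  [0.25→2.25]: (6.41+18.21)/2 × 2 = 24.62
  [2.25→4.25]: (18.21+12.03)/2 × 2 = 30.24
  [4.25→6.25]: (12.03+6.74)/2 × 2 = 18.77
  Sum = 74.43125 µg/mL·hr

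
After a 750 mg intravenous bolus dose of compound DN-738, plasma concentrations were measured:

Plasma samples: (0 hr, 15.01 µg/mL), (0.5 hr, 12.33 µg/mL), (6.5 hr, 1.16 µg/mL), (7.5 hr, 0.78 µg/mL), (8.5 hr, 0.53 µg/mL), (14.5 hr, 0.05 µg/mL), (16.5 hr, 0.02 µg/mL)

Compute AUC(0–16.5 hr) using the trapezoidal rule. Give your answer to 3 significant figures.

Trapezoidal AUC_0→16.5:
  [0→0.5]: (15.01+12.33)/2 × 0.5 = 6.835
  [0.5→6.5]: (12.33+1.16)/2 × 6 = 40.47
  [6.5→7.5]: (1.16+0.78)/2 × 1 = 0.97
  [7.5→8.5]: (0.78+0.53)/2 × 1 = 0.655
  [8.5→14.5]: (0.53+0.05)/2 × 6 = 1.74
  [14.5→16.5]: (0.05+0.02)/2 × 2 = 0.07
  Sum = 50.74 µg/mL·hr

AUC = 50.7 µg/mL·hr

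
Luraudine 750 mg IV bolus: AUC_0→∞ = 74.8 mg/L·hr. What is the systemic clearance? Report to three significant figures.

CL = Dose_iv / AUC_0→∞
   = 750 / 74.8 = 10.0267 L/hr

CL = 10.0 L/hr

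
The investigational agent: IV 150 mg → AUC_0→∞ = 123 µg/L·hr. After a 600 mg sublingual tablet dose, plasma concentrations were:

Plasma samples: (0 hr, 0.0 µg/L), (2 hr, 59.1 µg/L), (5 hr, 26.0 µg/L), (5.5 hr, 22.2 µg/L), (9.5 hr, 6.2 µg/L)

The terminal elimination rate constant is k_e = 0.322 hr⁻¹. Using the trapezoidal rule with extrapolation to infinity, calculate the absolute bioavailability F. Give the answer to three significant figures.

F = 0.559

Trapezoidal AUC_0→9.5 (sublingual tablet):
  [0→2]: (0.0+59.1)/2 × 2 = 59.1
  [2→5]: (59.1+26.0)/2 × 3 = 127.65
  [5→5.5]: (26.0+22.2)/2 × 0.5 = 12.05
  [5.5→9.5]: (22.2+6.2)/2 × 4 = 56.8
  Sum = 255.6 µg/L·hr
Tail: C_last/k_e = 6.2/0.322 = 19.255
AUC_0→∞ (sublingual tablet) = 255.6 + 19.255 = 274.855 µg/L·hr
F = (AUC_ev/D_ev)/(AUC_iv/D_iv) = (274.855/600)/(123/150) = 0.458092/0.82 = 0.5586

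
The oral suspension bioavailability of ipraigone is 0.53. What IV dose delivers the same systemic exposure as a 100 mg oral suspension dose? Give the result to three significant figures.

Systemic exposure from an extravascular dose = F × D_ev, so the equivalent IV dose is F × D_ev.
D_iv = F × D_ev = 0.53 × 100 = 53 mg

D_iv = 53.0 mg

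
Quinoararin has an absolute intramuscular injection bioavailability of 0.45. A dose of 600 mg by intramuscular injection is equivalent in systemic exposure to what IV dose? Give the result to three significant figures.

Systemic exposure from an extravascular dose = F × D_ev, so the equivalent IV dose is F × D_ev.
D_iv = F × D_ev = 0.45 × 600 = 270 mg

D_iv = 270 mg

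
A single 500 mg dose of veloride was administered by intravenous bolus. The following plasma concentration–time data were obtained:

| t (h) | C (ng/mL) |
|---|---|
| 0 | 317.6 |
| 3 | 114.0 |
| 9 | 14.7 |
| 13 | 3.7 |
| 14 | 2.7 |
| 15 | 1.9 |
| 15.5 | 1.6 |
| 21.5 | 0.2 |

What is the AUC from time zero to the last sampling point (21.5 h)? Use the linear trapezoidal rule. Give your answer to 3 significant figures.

AUC = 1080 ng/mL·h

Trapezoidal AUC_0→21.5:
  [0→3]: (317.6+114.0)/2 × 3 = 647.4
  [3→9]: (114.0+14.7)/2 × 6 = 386.1
  [9→13]: (14.7+3.7)/2 × 4 = 36.8
  [13→14]: (3.7+2.7)/2 × 1 = 3.2
  [14→15]: (2.7+1.9)/2 × 1 = 2.3
  [15→15.5]: (1.9+1.6)/2 × 0.5 = 0.875
  [15.5→21.5]: (1.6+0.2)/2 × 6 = 5.4
  Sum = 1082.075 ng/mL·h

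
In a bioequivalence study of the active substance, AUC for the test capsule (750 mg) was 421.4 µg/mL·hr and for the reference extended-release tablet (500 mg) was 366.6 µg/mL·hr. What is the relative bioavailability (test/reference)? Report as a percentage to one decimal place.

F_rel = 76.6%

F_rel = (AUC_test/D_test) / (AUC_ref/D_ref)
      = (421.4/750) / (366.6/500)
      = 0.561867 / 0.7332 = 0.7663 = 76.63%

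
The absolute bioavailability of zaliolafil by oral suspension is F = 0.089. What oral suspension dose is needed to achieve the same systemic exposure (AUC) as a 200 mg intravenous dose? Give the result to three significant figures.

D_oral = 2250 mg

For equal systemic exposure: F × D_ev = D_iv
D_ev = D_iv / F = 200 / 0.089 = 2247.19 mg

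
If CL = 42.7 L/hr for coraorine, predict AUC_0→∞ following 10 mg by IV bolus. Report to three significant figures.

AUC_0→∞ = Dose_iv / CL
        = 10 / 42.7 = 0.234192 mg/L·hr

AUC = 0.234 mg/L·hr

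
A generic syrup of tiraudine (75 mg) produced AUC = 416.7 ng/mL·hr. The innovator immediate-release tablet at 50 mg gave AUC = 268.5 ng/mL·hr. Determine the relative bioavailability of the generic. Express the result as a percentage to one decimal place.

F_rel = 103.5%

F_rel = (AUC_test/D_test) / (AUC_ref/D_ref)
      = (416.7/75) / (268.5/50)
      = 5.556 / 5.37 = 1.0346 = 103.46%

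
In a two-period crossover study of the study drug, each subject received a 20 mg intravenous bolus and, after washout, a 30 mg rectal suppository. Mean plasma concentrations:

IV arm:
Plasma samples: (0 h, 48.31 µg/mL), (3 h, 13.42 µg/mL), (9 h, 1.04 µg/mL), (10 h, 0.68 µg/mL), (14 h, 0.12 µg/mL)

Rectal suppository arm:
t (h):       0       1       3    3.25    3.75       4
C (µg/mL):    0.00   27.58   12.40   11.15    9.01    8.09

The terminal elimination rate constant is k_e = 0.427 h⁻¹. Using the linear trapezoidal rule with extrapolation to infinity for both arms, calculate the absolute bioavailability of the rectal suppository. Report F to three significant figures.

Trapezoidal AUC_0→14 (IV):
  [0→3]: (48.31+13.42)/2 × 3 = 92.595
  [3→9]: (13.42+1.04)/2 × 6 = 43.38
  [9→10]: (1.04+0.68)/2 × 1 = 0.86
  [10→14]: (0.68+0.12)/2 × 4 = 1.6
  Sum = 138.435 µg/mL·h
IV tail: 0.12/0.427 = 0.281; AUC_iv,0→∞ = 138.435 + 0.281 = 138.716 µg/mL·h
Trapezoidal AUC_0→4 (rectal suppository):
  [0→1]: (0.00+27.58)/2 × 1 = 13.79
  [1→3]: (27.58+12.40)/2 × 2 = 39.98
  [3→3.25]: (12.40+11.15)/2 × 0.25 = 2.94375
  [3.25→3.75]: (11.15+9.01)/2 × 0.5 = 5.04
  [3.75→4]: (9.01+8.09)/2 × 0.25 = 2.1375
  Sum = 63.89125 µg/mL·h
rectal suppository tail: 8.09/0.427 = 18.946; AUC_ev,0→∞ = 63.89125 + 18.946 = 82.83725 µg/mL·h
F = (AUC_ev/D_ev)/(AUC_iv/D_iv) = (82.83725/30)/(138.716/20) = 2.76124/6.9358 = 0.3981

F = 0.398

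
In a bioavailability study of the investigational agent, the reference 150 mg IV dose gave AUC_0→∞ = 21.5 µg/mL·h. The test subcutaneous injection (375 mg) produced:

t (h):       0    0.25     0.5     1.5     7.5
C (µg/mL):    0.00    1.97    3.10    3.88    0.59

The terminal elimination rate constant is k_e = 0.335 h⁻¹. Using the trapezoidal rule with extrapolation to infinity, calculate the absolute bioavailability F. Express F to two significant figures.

F = 0.36

Trapezoidal AUC_0→7.5 (subcutaneous injection):
  [0→0.25]: (0.00+1.97)/2 × 0.25 = 0.24625
  [0.25→0.5]: (1.97+3.10)/2 × 0.25 = 0.63375
  [0.5→1.5]: (3.10+3.88)/2 × 1 = 3.49
  [1.5→7.5]: (3.88+0.59)/2 × 6 = 13.41
  Sum = 17.78 µg/mL·h
Tail: C_last/k_e = 0.59/0.335 = 1.761
AUC_0→∞ (subcutaneous injection) = 17.78 + 1.761 = 19.541 µg/mL·h
F = (AUC_ev/D_ev)/(AUC_iv/D_iv) = (19.541/375)/(21.5/150) = 0.0521093/0.143333 = 0.3636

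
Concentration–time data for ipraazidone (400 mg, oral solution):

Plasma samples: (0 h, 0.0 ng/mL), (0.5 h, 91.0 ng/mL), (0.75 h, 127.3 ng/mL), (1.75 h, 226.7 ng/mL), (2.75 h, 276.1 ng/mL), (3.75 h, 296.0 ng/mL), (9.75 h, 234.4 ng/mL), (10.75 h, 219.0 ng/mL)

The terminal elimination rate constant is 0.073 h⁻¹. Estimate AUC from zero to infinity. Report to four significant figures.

Trapezoidal AUC_0→10.75:
  [0→0.5]: (0.0+91.0)/2 × 0.5 = 22.75
  [0.5→0.75]: (91.0+127.3)/2 × 0.25 = 27.2875
  [0.75→1.75]: (127.3+226.7)/2 × 1 = 177.0
  [1.75→2.75]: (226.7+276.1)/2 × 1 = 251.4
  [2.75→3.75]: (276.1+296.0)/2 × 1 = 286.05
  [3.75→9.75]: (296.0+234.4)/2 × 6 = 1591.2
  [9.75→10.75]: (234.4+219.0)/2 × 1 = 226.7
  Sum = 2582.3875 ng/mL·h
Extrapolated tail: C_last / k_e = 219.0 / 0.073 = 3000.000
AUC_0→∞ = 2582.3875 + 3000.000 = 5582.3875 ng/mL·h

AUC = 5582 ng/mL·h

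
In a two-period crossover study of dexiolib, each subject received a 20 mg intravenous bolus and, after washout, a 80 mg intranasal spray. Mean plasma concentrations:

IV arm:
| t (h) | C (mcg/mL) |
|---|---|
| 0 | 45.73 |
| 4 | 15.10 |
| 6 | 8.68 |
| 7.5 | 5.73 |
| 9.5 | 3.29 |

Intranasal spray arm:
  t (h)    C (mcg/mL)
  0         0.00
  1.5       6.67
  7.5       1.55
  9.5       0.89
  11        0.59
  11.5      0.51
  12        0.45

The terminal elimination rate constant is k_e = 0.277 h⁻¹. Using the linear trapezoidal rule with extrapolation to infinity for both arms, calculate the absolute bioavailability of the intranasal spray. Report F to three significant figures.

F = 0.0499

Trapezoidal AUC_0→9.5 (IV):
  [0→4]: (45.73+15.10)/2 × 4 = 121.66
  [4→6]: (15.10+8.68)/2 × 2 = 23.78
  [6→7.5]: (8.68+5.73)/2 × 1.5 = 10.8075
  [7.5→9.5]: (5.73+3.29)/2 × 2 = 9.02
  Sum = 165.2675 mcg/mL·h
IV tail: 3.29/0.277 = 11.877; AUC_iv,0→∞ = 165.2675 + 11.877 = 177.1445 mcg/mL·h
Trapezoidal AUC_0→12 (intranasal spray):
  [0→1.5]: (0.00+6.67)/2 × 1.5 = 5.0025
  [1.5→7.5]: (6.67+1.55)/2 × 6 = 24.66
  [7.5→9.5]: (1.55+0.89)/2 × 2 = 2.44
  [9.5→11]: (0.89+0.59)/2 × 1.5 = 1.11
  [11→11.5]: (0.59+0.51)/2 × 0.5 = 0.275
  [11.5→12]: (0.51+0.45)/2 × 0.5 = 0.24
  Sum = 33.7275 mcg/mL·h
intranasal spray tail: 0.45/0.277 = 1.625; AUC_ev,0→∞ = 33.7275 + 1.625 = 35.3525 mcg/mL·h
F = (AUC_ev/D_ev)/(AUC_iv/D_iv) = (35.3525/80)/(177.1445/20) = 0.44190625/8.857225 = 0.0499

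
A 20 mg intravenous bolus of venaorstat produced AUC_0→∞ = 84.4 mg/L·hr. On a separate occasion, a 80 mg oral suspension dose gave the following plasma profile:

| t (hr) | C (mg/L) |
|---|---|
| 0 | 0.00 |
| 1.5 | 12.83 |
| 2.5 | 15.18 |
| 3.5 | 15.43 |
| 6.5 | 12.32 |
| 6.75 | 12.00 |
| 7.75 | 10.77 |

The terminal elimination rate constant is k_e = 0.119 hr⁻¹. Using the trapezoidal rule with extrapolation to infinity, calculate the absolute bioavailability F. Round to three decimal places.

F = 0.549

Trapezoidal AUC_0→7.75 (oral suspension):
  [0→1.5]: (0.00+12.83)/2 × 1.5 = 9.6225
  [1.5→2.5]: (12.83+15.18)/2 × 1 = 14.005
  [2.5→3.5]: (15.18+15.43)/2 × 1 = 15.305
  [3.5→6.5]: (15.43+12.32)/2 × 3 = 41.625
  [6.5→6.75]: (12.32+12.00)/2 × 0.25 = 3.04
  [6.75→7.75]: (12.00+10.77)/2 × 1 = 11.385
  Sum = 94.9825 mg/L·hr
Tail: C_last/k_e = 10.77/0.119 = 90.504
AUC_0→∞ (oral suspension) = 94.9825 + 90.504 = 185.4865 mg/L·hr
F = (AUC_ev/D_ev)/(AUC_iv/D_iv) = (185.4865/80)/(84.4/20) = 2.31858/4.22 = 0.5494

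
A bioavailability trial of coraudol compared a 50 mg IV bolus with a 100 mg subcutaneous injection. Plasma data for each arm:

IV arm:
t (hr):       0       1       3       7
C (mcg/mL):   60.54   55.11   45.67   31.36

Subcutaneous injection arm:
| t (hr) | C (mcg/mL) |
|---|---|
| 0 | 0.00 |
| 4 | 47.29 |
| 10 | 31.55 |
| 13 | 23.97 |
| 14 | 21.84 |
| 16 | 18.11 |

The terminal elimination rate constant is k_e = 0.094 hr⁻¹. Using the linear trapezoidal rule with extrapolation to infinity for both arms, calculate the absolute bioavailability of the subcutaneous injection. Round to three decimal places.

Trapezoidal AUC_0→7 (IV):
  [0→1]: (60.54+55.11)/2 × 1 = 57.825
  [1→3]: (55.11+45.67)/2 × 2 = 100.78
  [3→7]: (45.67+31.36)/2 × 4 = 154.06
  Sum = 312.665 mcg/mL·hr
IV tail: 31.36/0.094 = 333.617; AUC_iv,0→∞ = 312.665 + 333.617 = 646.282 mcg/mL·hr
Trapezoidal AUC_0→16 (subcutaneous injection):
  [0→4]: (0.00+47.29)/2 × 4 = 94.58
  [4→10]: (47.29+31.55)/2 × 6 = 236.52
  [10→13]: (31.55+23.97)/2 × 3 = 83.28
  [13→14]: (23.97+21.84)/2 × 1 = 22.905
  [14→16]: (21.84+18.11)/2 × 2 = 39.95
  Sum = 477.235 mcg/mL·hr
subcutaneous injection tail: 18.11/0.094 = 192.660; AUC_ev,0→∞ = 477.235 + 192.660 = 669.895 mcg/mL·hr
F = (AUC_ev/D_ev)/(AUC_iv/D_iv) = (669.895/100)/(646.282/50) = 6.69895/12.92564 = 0.5183

F = 0.518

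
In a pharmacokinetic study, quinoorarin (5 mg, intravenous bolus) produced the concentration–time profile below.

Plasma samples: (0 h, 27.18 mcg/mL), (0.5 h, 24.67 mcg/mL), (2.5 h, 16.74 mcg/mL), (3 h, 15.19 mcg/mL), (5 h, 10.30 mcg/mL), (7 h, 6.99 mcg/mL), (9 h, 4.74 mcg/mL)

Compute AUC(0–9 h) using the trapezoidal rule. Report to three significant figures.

Trapezoidal AUC_0→9:
  [0→0.5]: (27.18+24.67)/2 × 0.5 = 12.9625
  [0.5→2.5]: (24.67+16.74)/2 × 2 = 41.41
  [2.5→3]: (16.74+15.19)/2 × 0.5 = 7.9825
  [3→5]: (15.19+10.30)/2 × 2 = 25.49
  [5→7]: (10.30+6.99)/2 × 2 = 17.29
  [7→9]: (6.99+4.74)/2 × 2 = 11.73
  Sum = 116.865 mcg/mL·h

AUC = 117 mcg/mL·h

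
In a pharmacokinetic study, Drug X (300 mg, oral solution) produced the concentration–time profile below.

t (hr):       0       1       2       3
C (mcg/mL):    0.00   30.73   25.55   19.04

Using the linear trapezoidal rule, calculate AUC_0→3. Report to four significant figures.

AUC = 65.80 mcg/mL·hr

Trapezoidal AUC_0→3:
  [0→1]: (0.00+30.73)/2 × 1 = 15.365
  [1→2]: (30.73+25.55)/2 × 1 = 28.14
  [2→3]: (25.55+19.04)/2 × 1 = 22.295
  Sum = 65.8 mcg/mL·hr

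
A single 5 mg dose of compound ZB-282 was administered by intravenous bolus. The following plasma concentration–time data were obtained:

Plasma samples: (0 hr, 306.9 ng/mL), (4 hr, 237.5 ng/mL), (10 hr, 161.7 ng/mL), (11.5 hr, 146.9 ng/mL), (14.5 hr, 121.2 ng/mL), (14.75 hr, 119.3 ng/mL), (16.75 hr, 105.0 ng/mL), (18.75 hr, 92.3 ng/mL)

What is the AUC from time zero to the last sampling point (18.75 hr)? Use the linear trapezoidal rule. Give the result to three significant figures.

AUC = 3370 ng/mL·hr

Trapezoidal AUC_0→18.75:
  [0→4]: (306.9+237.5)/2 × 4 = 1088.8
  [4→10]: (237.5+161.7)/2 × 6 = 1197.6
  [10→11.5]: (161.7+146.9)/2 × 1.5 = 231.45
  [11.5→14.5]: (146.9+121.2)/2 × 3 = 402.15
  [14.5→14.75]: (121.2+119.3)/2 × 0.25 = 30.0625
  [14.75→16.75]: (119.3+105.0)/2 × 2 = 224.3
  [16.75→18.75]: (105.0+92.3)/2 × 2 = 197.3
  Sum = 3371.6625 ng/mL·hr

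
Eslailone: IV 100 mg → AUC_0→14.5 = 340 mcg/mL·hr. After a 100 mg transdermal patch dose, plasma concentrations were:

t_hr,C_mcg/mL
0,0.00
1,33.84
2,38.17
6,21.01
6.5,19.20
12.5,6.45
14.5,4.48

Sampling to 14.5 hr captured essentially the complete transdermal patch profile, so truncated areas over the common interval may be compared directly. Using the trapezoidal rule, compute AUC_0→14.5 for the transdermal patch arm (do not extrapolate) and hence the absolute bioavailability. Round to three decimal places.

Trapezoidal AUC_0→14.5 (transdermal patch):
  [0→1]: (0.00+33.84)/2 × 1 = 16.92
  [1→2]: (33.84+38.17)/2 × 1 = 36.005
  [2→6]: (38.17+21.01)/2 × 4 = 118.36
  [6→6.5]: (21.01+19.20)/2 × 0.5 = 10.0525
  [6.5→12.5]: (19.20+6.45)/2 × 6 = 76.95
  [12.5→14.5]: (6.45+4.48)/2 × 2 = 10.93
  Sum = 269.2175 mcg/mL·hr
F = (AUC_ev/D_ev)/(AUC_iv/D_iv) = (269.2175/100)/(340/100) = 2.692175/3.4 = 0.7918

F = 0.792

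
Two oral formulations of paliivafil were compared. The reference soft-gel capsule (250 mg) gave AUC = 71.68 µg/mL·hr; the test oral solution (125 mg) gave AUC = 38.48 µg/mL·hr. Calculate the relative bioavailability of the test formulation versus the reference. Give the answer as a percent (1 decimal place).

F_rel = (AUC_test/D_test) / (AUC_ref/D_ref)
      = (38.48/125) / (71.68/250)
      = 0.30784 / 0.28672 = 1.0737 = 107.37%

F_rel = 107.4%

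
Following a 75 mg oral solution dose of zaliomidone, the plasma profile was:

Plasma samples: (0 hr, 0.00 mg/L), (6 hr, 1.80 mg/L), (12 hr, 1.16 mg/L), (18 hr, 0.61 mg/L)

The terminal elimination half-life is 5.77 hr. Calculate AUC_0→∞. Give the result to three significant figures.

Trapezoidal AUC_0→18:
  [0→6]: (0.00+1.80)/2 × 6 = 5.4
  [6→12]: (1.80+1.16)/2 × 6 = 8.88
  [12→18]: (1.16+0.61)/2 × 6 = 5.31
  Sum = 19.59 mg/L·hr
k_e = ln2 / t½ = 0.693147 / 5.77 = 0.1201 hr^-1
Extrapolated tail: C_last / k_e = 0.61 / 0.1201 = 5.079
AUC_0→∞ = 19.59 + 5.079 = 24.669 mg/L·hr

AUC = 24.7 mg/L·hr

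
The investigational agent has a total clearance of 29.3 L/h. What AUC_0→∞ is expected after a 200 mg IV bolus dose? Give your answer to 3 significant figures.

AUC = 6.83 mg/L·h

AUC_0→∞ = Dose_iv / CL
        = 200 / 29.3 = 6.82594 mg/L·h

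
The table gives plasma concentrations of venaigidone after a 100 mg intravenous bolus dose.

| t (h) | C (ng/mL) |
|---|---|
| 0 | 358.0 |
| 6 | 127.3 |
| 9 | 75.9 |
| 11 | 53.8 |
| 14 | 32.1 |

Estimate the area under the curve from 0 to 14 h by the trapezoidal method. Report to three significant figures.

Trapezoidal AUC_0→14:
  [0→6]: (358.0+127.3)/2 × 6 = 1455.9
  [6→9]: (127.3+75.9)/2 × 3 = 304.8
  [9→11]: (75.9+53.8)/2 × 2 = 129.7
  [11→14]: (53.8+32.1)/2 × 3 = 128.85
  Sum = 2019.25 ng/mL·h

AUC = 2020 ng/mL·h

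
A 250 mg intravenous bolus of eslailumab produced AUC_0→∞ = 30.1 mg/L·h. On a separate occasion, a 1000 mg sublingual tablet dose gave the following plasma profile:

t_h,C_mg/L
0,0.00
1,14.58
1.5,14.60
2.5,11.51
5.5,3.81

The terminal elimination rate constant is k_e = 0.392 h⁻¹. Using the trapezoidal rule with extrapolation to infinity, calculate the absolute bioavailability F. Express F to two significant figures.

F = 0.50

Trapezoidal AUC_0→5.5 (sublingual tablet):
  [0→1]: (0.00+14.58)/2 × 1 = 7.29
  [1→1.5]: (14.58+14.60)/2 × 0.5 = 7.295
  [1.5→2.5]: (14.60+11.51)/2 × 1 = 13.055
  [2.5→5.5]: (11.51+3.81)/2 × 3 = 22.98
  Sum = 50.62 mg/L·h
Tail: C_last/k_e = 3.81/0.392 = 9.719
AUC_0→∞ (sublingual tablet) = 50.62 + 9.719 = 60.339 mg/L·h
F = (AUC_ev/D_ev)/(AUC_iv/D_iv) = (60.339/1000)/(30.1/250) = 0.060339/0.1204 = 0.5012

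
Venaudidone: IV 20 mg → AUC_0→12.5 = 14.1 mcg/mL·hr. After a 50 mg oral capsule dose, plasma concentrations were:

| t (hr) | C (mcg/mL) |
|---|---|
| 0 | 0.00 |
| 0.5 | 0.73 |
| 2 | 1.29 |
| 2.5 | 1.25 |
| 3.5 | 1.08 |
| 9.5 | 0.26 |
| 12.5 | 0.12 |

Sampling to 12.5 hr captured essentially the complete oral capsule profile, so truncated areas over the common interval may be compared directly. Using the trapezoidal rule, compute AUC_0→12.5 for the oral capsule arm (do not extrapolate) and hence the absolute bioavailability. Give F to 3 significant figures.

F = 0.229

Trapezoidal AUC_0→12.5 (oral capsule):
  [0→0.5]: (0.00+0.73)/2 × 0.5 = 0.1825
  [0.5→2]: (0.73+1.29)/2 × 1.5 = 1.515
  [2→2.5]: (1.29+1.25)/2 × 0.5 = 0.635
  [2.5→3.5]: (1.25+1.08)/2 × 1 = 1.165
  [3.5→9.5]: (1.08+0.26)/2 × 6 = 4.02
  [9.5→12.5]: (0.26+0.12)/2 × 3 = 0.57
  Sum = 8.0875 mcg/mL·hr
F = (AUC_ev/D_ev)/(AUC_iv/D_iv) = (8.0875/50)/(14.1/20) = 0.16175/0.705 = 0.2294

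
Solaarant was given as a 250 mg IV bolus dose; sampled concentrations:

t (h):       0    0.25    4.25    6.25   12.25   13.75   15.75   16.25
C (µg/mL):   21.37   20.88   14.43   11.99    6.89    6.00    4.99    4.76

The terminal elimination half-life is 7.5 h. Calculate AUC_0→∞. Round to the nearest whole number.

Trapezoidal AUC_0→16.25:
  [0→0.25]: (21.37+20.88)/2 × 0.25 = 5.28125
  [0.25→4.25]: (20.88+14.43)/2 × 4 = 70.62
  [4.25→6.25]: (14.43+11.99)/2 × 2 = 26.42
  [6.25→12.25]: (11.99+6.89)/2 × 6 = 56.64
  [12.25→13.75]: (6.89+6.00)/2 × 1.5 = 9.6675
  [13.75→15.75]: (6.00+4.99)/2 × 2 = 10.99
  [15.75→16.25]: (4.99+4.76)/2 × 0.5 = 2.4375
  Sum = 182.05625 µg/mL·h
k_e = ln2 / t½ = 0.693147 / 7.5 = 0.0924 h^-1
Extrapolated tail: C_last / k_e = 4.76 / 0.0924 = 51.515
AUC_0→∞ = 182.05625 + 51.515 = 233.57125 µg/mL·h

AUC = 234 µg/mL·h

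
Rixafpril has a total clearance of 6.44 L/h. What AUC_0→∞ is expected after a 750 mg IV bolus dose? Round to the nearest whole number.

AUC = 116 mg/L·h

AUC_0→∞ = Dose_iv / CL
        = 750 / 6.44 = 116.46 mg/L·h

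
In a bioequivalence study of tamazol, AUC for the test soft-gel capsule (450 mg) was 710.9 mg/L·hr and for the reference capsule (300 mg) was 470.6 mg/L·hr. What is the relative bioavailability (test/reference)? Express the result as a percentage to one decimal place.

F_rel = (AUC_test/D_test) / (AUC_ref/D_ref)
      = (710.9/450) / (470.6/300)
      = 1.57978 / 1.56867 = 1.0071 = 100.71%

F_rel = 100.7%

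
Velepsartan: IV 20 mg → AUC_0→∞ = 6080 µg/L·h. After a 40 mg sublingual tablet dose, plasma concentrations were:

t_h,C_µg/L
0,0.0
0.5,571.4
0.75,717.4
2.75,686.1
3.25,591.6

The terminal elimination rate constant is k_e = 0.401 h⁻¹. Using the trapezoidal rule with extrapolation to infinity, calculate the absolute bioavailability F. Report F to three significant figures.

F = 0.288

Trapezoidal AUC_0→3.25 (sublingual tablet):
  [0→0.5]: (0.0+571.4)/2 × 0.5 = 142.85
  [0.5→0.75]: (571.4+717.4)/2 × 0.25 = 161.1
  [0.75→2.75]: (717.4+686.1)/2 × 2 = 1403.5
  [2.75→3.25]: (686.1+591.6)/2 × 0.5 = 319.425
  Sum = 2026.875 µg/L·h
Tail: C_last/k_e = 591.6/0.401 = 1475.312
AUC_0→∞ (sublingual tablet) = 2026.875 + 1475.312 = 3502.187 µg/L·h
F = (AUC_ev/D_ev)/(AUC_iv/D_iv) = (3502.187/40)/(6080/20) = 87.554675/304 = 0.2880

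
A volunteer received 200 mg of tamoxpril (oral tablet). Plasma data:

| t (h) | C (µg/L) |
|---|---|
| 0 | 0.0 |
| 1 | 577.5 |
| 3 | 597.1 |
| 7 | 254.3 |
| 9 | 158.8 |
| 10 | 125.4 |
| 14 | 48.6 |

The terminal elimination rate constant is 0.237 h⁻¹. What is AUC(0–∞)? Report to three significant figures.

AUC = 4270 µg/L·h

Trapezoidal AUC_0→14:
  [0→1]: (0.0+577.5)/2 × 1 = 288.75
  [1→3]: (577.5+597.1)/2 × 2 = 1174.6
  [3→7]: (597.1+254.3)/2 × 4 = 1702.8
  [7→9]: (254.3+158.8)/2 × 2 = 413.1
  [9→10]: (158.8+125.4)/2 × 1 = 142.1
  [10→14]: (125.4+48.6)/2 × 4 = 348.0
  Sum = 4069.35 µg/L·h
Extrapolated tail: C_last / k_e = 48.6 / 0.237 = 205.063
AUC_0→∞ = 4069.35 + 205.063 = 4274.413 µg/L·h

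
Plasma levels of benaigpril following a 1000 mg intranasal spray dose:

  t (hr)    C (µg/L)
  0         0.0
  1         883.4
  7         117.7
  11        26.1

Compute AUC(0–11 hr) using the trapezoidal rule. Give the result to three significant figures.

Trapezoidal AUC_0→11:
  [0→1]: (0.0+883.4)/2 × 1 = 441.7
  [1→7]: (883.4+117.7)/2 × 6 = 3003.3
  [7→11]: (117.7+26.1)/2 × 4 = 287.6
  Sum = 3732.6 µg/L·hr

AUC = 3730 µg/L·hr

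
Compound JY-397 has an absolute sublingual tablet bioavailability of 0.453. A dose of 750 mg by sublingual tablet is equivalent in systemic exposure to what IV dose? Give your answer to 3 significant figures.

D_iv = 340 mg

Systemic exposure from an extravascular dose = F × D_ev, so the equivalent IV dose is F × D_ev.
D_iv = F × D_ev = 0.453 × 750 = 339.75 mg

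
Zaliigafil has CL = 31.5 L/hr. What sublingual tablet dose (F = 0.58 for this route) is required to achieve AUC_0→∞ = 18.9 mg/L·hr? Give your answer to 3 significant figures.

Dose = CL × AUC_0→∞ / F
     = 31.5 × 18.9 / 0.58 = 1026.47 mg

Dose = 1030 mg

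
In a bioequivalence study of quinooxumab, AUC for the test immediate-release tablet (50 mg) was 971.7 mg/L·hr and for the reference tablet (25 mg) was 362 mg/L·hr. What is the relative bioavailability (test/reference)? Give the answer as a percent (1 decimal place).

F_rel = (AUC_test/D_test) / (AUC_ref/D_ref)
      = (971.7/50) / (362/25)
      = 19.434 / 14.48 = 1.3421 = 134.21%

F_rel = 134.2%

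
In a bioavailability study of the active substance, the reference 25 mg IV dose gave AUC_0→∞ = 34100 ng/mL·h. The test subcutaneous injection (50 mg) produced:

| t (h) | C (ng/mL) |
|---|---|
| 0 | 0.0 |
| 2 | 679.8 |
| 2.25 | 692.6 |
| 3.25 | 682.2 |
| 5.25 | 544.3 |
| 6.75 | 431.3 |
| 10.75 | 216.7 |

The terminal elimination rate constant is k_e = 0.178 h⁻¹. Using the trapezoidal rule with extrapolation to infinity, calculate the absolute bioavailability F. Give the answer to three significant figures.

F = 0.0881

Trapezoidal AUC_0→10.75 (subcutaneous injection):
  [0→2]: (0.0+679.8)/2 × 2 = 679.8
  [2→2.25]: (679.8+692.6)/2 × 0.25 = 171.55
  [2.25→3.25]: (692.6+682.2)/2 × 1 = 687.4
  [3.25→5.25]: (682.2+544.3)/2 × 2 = 1226.5
  [5.25→6.75]: (544.3+431.3)/2 × 1.5 = 731.7
  [6.75→10.75]: (431.3+216.7)/2 × 4 = 1296.0
  Sum = 4792.95 ng/mL·h
Tail: C_last/k_e = 216.7/0.178 = 1217.416
AUC_0→∞ (subcutaneous injection) = 4792.95 + 1217.416 = 6010.366 ng/mL·h
F = (AUC_ev/D_ev)/(AUC_iv/D_iv) = (6010.366/50)/(34100/25) = 120.20732/1364 = 0.0881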